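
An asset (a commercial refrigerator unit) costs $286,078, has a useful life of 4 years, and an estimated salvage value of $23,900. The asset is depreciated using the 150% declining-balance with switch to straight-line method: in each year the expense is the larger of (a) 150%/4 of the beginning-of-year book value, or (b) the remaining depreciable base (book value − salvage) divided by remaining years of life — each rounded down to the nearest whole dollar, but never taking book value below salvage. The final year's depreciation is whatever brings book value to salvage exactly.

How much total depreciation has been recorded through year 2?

$174,328

Depreciable base = $286,078 − $23,900 = $262,178.
Year 1: DB = ⌊$286,078 × 150%/4⌋ = $107,279; SL = ⌊$262,178/4⌋ = $65,544 → take DB $107,279. Book value $178,799.
Year 2: DB = ⌊$178,799 × 150%/4⌋ = $67,049; SL = ⌊$154,899/3⌋ = $51,633 → take DB $67,049. Book value $111,750.
Accumulated through year 2 = $286,078 − $111,750 = $174,328.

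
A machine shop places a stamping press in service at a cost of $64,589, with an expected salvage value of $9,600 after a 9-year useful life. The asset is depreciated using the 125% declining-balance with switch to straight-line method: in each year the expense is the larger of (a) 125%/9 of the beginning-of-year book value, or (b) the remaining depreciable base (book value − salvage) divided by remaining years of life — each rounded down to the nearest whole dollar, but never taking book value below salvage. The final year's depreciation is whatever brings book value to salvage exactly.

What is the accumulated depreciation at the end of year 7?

Depreciable base = $64,589 − $9,600 = $54,989.
Year 1: DB = ⌊$64,589 × 125%/9⌋ = $8,970; SL = ⌊$54,989/9⌋ = $6,109 → take DB $8,970. Book value $55,619.
Year 2: DB = ⌊$55,619 × 125%/9⌋ = $7,724; SL = ⌊$46,019/8⌋ = $5,752 → take DB $7,724. Book value $47,895.
Year 3: DB = ⌊$47,895 × 125%/9⌋ = $6,652; SL = ⌊$38,295/7⌋ = $5,470 → take DB $6,652. Book value $41,243.
Year 4: DB = ⌊$41,243 × 125%/9⌋ = $5,728; SL = ⌊$31,643/6⌋ = $5,273 → take DB $5,728. Book value $35,515.
Year 5: DB = ⌊$35,515 × 125%/9⌋ = $4,932; SL = ⌊$25,915/5⌋ = $5,183 → take SL $5,183. Book value $30,332.
Year 6: DB = ⌊$30,332 × 125%/9⌋ = $4,212; SL = ⌊$20,732/4⌋ = $5,183 → take SL $5,183. Book value $25,149.
Year 7: DB = ⌊$25,149 × 125%/9⌋ = $3,492; SL = ⌊$15,549/3⌋ = $5,183 → take SL $5,183. Book value $19,966.
Accumulated through year 7 = $64,589 − $19,966 = $44,623.

$44,623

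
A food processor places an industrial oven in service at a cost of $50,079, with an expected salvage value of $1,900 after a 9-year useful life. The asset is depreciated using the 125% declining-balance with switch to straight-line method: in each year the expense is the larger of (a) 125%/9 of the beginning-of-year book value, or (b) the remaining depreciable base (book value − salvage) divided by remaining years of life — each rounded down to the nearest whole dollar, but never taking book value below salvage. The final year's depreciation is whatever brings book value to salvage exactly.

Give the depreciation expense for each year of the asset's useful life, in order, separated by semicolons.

$6,955; $5,989; $5,157; $5,013; $5,013; $5,013; $5,013; $5,013; $5,013

Depreciable base = $50,079 − $1,900 = $48,179.
Year 1: DB = ⌊$50,079 × 125%/9⌋ = $6,955; SL = ⌊$48,179/9⌋ = $5,353 → take DB $6,955. Book value $43,124.
Year 2: DB = ⌊$43,124 × 125%/9⌋ = $5,989; SL = ⌊$41,224/8⌋ = $5,153 → take DB $5,989. Book value $37,135.
Year 3: DB = ⌊$37,135 × 125%/9⌋ = $5,157; SL = ⌊$35,235/7⌋ = $5,033 → take DB $5,157. Book value $31,978.
Year 4: DB = ⌊$31,978 × 125%/9⌋ = $4,441; SL = ⌊$30,078/6⌋ = $5,013 → take SL $5,013. Book value $26,965.
Year 5: DB = ⌊$26,965 × 125%/9⌋ = $3,745; SL = ⌊$25,065/5⌋ = $5,013 → take SL $5,013. Book value $21,952.
Year 6: DB = ⌊$21,952 × 125%/9⌋ = $3,048; SL = ⌊$20,052/4⌋ = $5,013 → take SL $5,013. Book value $16,939.
Year 7: DB = ⌊$16,939 × 125%/9⌋ = $2,352; SL = ⌊$15,039/3⌋ = $5,013 → take SL $5,013. Book value $11,926.
Year 8: DB = ⌊$11,926 × 125%/9⌋ = $1,656; SL = ⌊$10,026/2⌋ = $5,013 → take SL $5,013. Book value $6,913.
Year 9 (final): $6,913 − $1,900 = $5,013. Book value $1,900.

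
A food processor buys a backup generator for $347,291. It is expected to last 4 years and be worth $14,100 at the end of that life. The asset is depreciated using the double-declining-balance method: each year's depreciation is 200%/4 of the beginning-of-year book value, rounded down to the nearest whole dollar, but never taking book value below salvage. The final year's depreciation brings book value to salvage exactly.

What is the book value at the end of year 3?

$43,412

Depreciable base = $347,291 − $14,100 = $333,191.
Year 1: ⌊$347,291 × 200%/4⌋ = $173,645. Book value $173,646.
Year 2: ⌊$173,646 × 200%/4⌋ = $86,823. Book value $86,823.
Year 3: ⌊$86,823 × 200%/4⌋ = $43,411. Book value $43,412.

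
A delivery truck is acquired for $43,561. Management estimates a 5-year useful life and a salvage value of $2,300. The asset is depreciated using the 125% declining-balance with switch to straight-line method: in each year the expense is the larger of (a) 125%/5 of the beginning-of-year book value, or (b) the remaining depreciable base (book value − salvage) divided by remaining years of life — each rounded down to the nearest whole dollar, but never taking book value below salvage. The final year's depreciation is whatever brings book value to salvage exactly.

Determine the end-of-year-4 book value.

Depreciable base = $43,561 − $2,300 = $41,261.
Year 1: DB = ⌊$43,561 × 125%/5⌋ = $10,890; SL = ⌊$41,261/5⌋ = $8,252 → take DB $10,890. Book value $32,671.
Year 2: DB = ⌊$32,671 × 125%/5⌋ = $8,167; SL = ⌊$30,371/4⌋ = $7,592 → take DB $8,167. Book value $24,504.
Year 3: DB = ⌊$24,504 × 125%/5⌋ = $6,126; SL = ⌊$22,204/3⌋ = $7,401 → take SL $7,401. Book value $17,103.
Year 4: DB = ⌊$17,103 × 125%/5⌋ = $4,275; SL = ⌊$14,803/2⌋ = $7,401 → take SL $7,401. Book value $9,702.

$9,702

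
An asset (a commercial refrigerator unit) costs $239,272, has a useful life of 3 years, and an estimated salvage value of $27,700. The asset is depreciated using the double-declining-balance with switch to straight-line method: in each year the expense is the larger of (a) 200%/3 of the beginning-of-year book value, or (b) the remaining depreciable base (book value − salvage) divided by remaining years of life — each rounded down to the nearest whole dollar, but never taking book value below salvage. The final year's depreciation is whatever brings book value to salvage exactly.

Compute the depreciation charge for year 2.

$52,058

Depreciable base = $239,272 − $27,700 = $211,572.
Year 1: DB = ⌊$239,272 × 200%/3⌋ = $159,514; SL = ⌊$211,572/3⌋ = $70,524 → take DB $159,514. Book value $79,758.
Year 2: DB = ⌊$79,758 × 200%/3⌋ = $53,172; SL = ⌊$52,058/2⌋ = $26,029 → take DB $53,172, capped at $52,058. Book value $27,700.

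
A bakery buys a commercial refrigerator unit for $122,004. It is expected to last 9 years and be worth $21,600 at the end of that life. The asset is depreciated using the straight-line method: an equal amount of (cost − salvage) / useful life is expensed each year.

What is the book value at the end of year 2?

$99,692

Depreciable base = $122,004 − $21,600 = $100,404.
Annual expense = $100,404 / 9 = $11,156.
End of year 1: book value $110,848.
End of year 2: book value $99,692.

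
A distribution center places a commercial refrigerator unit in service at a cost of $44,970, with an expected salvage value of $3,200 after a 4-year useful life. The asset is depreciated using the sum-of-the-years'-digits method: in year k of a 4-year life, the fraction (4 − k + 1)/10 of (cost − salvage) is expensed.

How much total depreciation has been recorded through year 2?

Depreciable base = $44,970 − $3,200 = $41,770.
Sum of the years' digits = 4+3+2+1 = 10.
Year 1: $41,770 × 4/10 = $16,708. Book value $28,262.
Year 2: $41,770 × 3/10 = $12,531. Book value $15,731.
Accumulated through year 2 = $44,970 − $15,731 = $29,239.

$29,239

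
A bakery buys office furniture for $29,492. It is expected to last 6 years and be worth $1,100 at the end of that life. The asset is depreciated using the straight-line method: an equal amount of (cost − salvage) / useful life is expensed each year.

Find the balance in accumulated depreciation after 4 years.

Depreciable base = $29,492 − $1,100 = $28,392.
Annual expense = $28,392 / 6 = $4,732.
End of year 1: book value $24,760.
End of year 2: book value $20,028.
End of year 3: book value $15,296.
End of year 4: book value $10,564.
Accumulated through year 4 = $29,492 − $10,564 = $18,928.

$18,928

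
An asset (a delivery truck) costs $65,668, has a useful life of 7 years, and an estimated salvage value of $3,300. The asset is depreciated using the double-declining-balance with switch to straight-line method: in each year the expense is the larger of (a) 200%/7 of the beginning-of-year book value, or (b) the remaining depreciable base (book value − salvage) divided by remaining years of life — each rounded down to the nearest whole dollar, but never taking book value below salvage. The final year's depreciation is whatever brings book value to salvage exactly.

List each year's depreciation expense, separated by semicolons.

Depreciable base = $65,668 − $3,300 = $62,368.
Year 1: DB = ⌊$65,668 × 200%/7⌋ = $18,762; SL = ⌊$62,368/7⌋ = $8,909 → take DB $18,762. Book value $46,906.
Year 2: DB = ⌊$46,906 × 200%/7⌋ = $13,401; SL = ⌊$43,606/6⌋ = $7,267 → take DB $13,401. Book value $33,505.
Year 3: DB = ⌊$33,505 × 200%/7⌋ = $9,572; SL = ⌊$30,205/5⌋ = $6,041 → take DB $9,572. Book value $23,933.
Year 4: DB = ⌊$23,933 × 200%/7⌋ = $6,838; SL = ⌊$20,633/4⌋ = $5,158 → take DB $6,838. Book value $17,095.
Year 5: DB = ⌊$17,095 × 200%/7⌋ = $4,884; SL = ⌊$13,795/3⌋ = $4,598 → take DB $4,884. Book value $12,211.
Year 6: DB = ⌊$12,211 × 200%/7⌋ = $3,488; SL = ⌊$8,911/2⌋ = $4,455 → take SL $4,455. Book value $7,756.
Year 7 (final): $7,756 − $3,300 = $4,456. Book value $3,300.

$18,762; $13,401; $9,572; $6,838; $4,884; $4,455; $4,456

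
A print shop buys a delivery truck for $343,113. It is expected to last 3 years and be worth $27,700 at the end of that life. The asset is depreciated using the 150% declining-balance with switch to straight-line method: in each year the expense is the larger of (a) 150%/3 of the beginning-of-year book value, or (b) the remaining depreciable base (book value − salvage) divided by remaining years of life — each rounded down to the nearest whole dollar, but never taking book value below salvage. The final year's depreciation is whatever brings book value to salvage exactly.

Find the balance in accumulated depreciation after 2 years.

Depreciable base = $343,113 − $27,700 = $315,413.
Year 1: DB = ⌊$343,113 × 150%/3⌋ = $171,556; SL = ⌊$315,413/3⌋ = $105,137 → take DB $171,556. Book value $171,557.
Year 2: DB = ⌊$171,557 × 150%/3⌋ = $85,778; SL = ⌊$143,857/2⌋ = $71,928 → take DB $85,778. Book value $85,779.
Accumulated through year 2 = $343,113 − $85,779 = $257,334.

$257,334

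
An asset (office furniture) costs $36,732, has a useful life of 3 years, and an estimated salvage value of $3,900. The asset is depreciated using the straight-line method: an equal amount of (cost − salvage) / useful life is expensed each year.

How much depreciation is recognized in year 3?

$10,944

Depreciable base = $36,732 − $3,900 = $32,832.
Annual expense = $32,832 / 3 = $10,944.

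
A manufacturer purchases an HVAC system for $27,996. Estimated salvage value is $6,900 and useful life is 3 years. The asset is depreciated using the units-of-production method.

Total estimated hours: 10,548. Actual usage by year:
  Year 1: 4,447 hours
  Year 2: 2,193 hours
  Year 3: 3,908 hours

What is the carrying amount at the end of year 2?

$14,716

Depreciable base = $27,996 − $6,900 = $21,096.
Rate = $21,096 / 10,548 hours = $2 per hour.
Year 1: 4,447 × $2 = $8,894. Book value $19,102.
Year 2: 2,193 × $2 = $4,386. Book value $14,716.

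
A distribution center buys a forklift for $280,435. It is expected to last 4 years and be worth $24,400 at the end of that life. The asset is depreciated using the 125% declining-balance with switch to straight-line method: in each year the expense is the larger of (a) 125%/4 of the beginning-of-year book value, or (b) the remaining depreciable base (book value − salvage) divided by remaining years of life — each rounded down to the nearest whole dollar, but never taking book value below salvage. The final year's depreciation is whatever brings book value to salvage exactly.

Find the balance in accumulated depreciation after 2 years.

Depreciable base = $280,435 − $24,400 = $256,035.
Year 1: DB = ⌊$280,435 × 125%/4⌋ = $87,635; SL = ⌊$256,035/4⌋ = $64,008 → take DB $87,635. Book value $192,800.
Year 2: DB = ⌊$192,800 × 125%/4⌋ = $60,250; SL = ⌊$168,400/3⌋ = $56,133 → take DB $60,250. Book value $132,550.
Accumulated through year 2 = $280,435 − $132,550 = $147,885.

$147,885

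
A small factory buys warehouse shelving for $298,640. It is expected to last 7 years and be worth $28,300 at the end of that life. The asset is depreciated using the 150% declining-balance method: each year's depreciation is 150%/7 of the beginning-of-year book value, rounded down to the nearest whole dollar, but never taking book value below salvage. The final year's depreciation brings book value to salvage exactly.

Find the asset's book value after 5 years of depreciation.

$89,429

Depreciable base = $298,640 − $28,300 = $270,340.
Year 1: ⌊$298,640 × 150%/7⌋ = $63,994. Book value $234,646.
Year 2: ⌊$234,646 × 150%/7⌋ = $50,281. Book value $184,365.
Year 3: ⌊$184,365 × 150%/7⌋ = $39,506. Book value $144,859.
Year 4: ⌊$144,859 × 150%/7⌋ = $31,041. Book value $113,818.
Year 5: ⌊$113,818 × 150%/7⌋ = $24,389. Book value $89,429.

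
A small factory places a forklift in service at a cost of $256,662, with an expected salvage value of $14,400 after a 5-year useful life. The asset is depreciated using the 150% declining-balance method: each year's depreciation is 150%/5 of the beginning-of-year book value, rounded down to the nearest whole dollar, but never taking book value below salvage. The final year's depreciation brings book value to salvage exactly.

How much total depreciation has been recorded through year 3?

$168,626

Depreciable base = $256,662 − $14,400 = $242,262.
Year 1: ⌊$256,662 × 150%/5⌋ = $76,998. Book value $179,664.
Year 2: ⌊$179,664 × 150%/5⌋ = $53,899. Book value $125,765.
Year 3: ⌊$125,765 × 150%/5⌋ = $37,729. Book value $88,036.
Accumulated through year 3 = $256,662 − $88,036 = $168,626.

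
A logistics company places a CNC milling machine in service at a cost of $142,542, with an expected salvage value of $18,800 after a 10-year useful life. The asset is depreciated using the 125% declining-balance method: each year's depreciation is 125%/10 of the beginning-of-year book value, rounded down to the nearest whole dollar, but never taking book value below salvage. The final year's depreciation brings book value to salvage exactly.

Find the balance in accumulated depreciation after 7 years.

Depreciable base = $142,542 − $18,800 = $123,742.
Year 1: ⌊$142,542 × 125%/10⌋ = $17,817. Book value $124,725.
Year 2: ⌊$124,725 × 125%/10⌋ = $15,590. Book value $109,135.
Year 3: ⌊$109,135 × 125%/10⌋ = $13,641. Book value $95,494.
Year 4: ⌊$95,494 × 125%/10⌋ = $11,936. Book value $83,558.
Year 5: ⌊$83,558 × 125%/10⌋ = $10,444. Book value $73,114.
Year 6: ⌊$73,114 × 125%/10⌋ = $9,139. Book value $63,975.
Year 7: ⌊$63,975 × 125%/10⌋ = $7,996. Book value $55,979.
Accumulated through year 7 = $142,542 − $55,979 = $86,563.

$86,563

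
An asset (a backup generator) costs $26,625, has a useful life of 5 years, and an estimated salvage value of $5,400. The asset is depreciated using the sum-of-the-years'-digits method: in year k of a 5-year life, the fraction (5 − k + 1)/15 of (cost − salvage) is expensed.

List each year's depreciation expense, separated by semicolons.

$7,075; $5,660; $4,245; $2,830; $1,415

Depreciable base = $26,625 − $5,400 = $21,225.
Sum of the years' digits = 5+4+3+2+1 = 15.
Year 1: $21,225 × 5/15 = $7,075. Book value $19,550.
Year 2: $21,225 × 4/15 = $5,660. Book value $13,890.
Year 3: $21,225 × 3/15 = $4,245. Book value $9,645.
Year 4: $21,225 × 2/15 = $2,830. Book value $6,815.
Year 5: $21,225 × 1/15 = $1,415. Book value $5,400.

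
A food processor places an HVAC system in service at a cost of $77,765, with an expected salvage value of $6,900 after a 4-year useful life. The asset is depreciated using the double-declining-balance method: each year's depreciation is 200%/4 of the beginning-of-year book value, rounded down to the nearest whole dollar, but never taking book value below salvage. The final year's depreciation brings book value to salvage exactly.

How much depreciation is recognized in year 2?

$19,441

Depreciable base = $77,765 − $6,900 = $70,865.
Year 1: ⌊$77,765 × 200%/4⌋ = $38,882. Book value $38,883.
Year 2: ⌊$38,883 × 200%/4⌋ = $19,441. Book value $19,442.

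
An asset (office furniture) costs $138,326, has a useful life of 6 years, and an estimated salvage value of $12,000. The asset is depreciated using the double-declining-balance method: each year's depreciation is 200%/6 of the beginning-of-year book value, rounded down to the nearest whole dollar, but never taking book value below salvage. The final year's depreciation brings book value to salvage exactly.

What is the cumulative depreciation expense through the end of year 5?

$120,110

Depreciable base = $138,326 − $12,000 = $126,326.
Year 1: ⌊$138,326 × 200%/6⌋ = $46,108. Book value $92,218.
Year 2: ⌊$92,218 × 200%/6⌋ = $30,739. Book value $61,479.
Year 3: ⌊$61,479 × 200%/6⌋ = $20,493. Book value $40,986.
Year 4: ⌊$40,986 × 200%/6⌋ = $13,662. Book value $27,324.
Year 5: ⌊$27,324 × 200%/6⌋ = $9,108. Book value $18,216.
Accumulated through year 5 = $138,326 − $18,216 = $120,110.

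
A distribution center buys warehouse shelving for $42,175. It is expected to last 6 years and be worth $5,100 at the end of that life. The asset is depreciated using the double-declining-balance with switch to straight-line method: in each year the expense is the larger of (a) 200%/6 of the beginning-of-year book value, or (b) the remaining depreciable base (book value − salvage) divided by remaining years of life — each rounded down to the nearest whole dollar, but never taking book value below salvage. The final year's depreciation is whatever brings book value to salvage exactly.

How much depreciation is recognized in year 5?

$2,777

Depreciable base = $42,175 − $5,100 = $37,075.
Year 1: DB = ⌊$42,175 × 200%/6⌋ = $14,058; SL = ⌊$37,075/6⌋ = $6,179 → take DB $14,058. Book value $28,117.
Year 2: DB = ⌊$28,117 × 200%/6⌋ = $9,372; SL = ⌊$23,017/5⌋ = $4,603 → take DB $9,372. Book value $18,745.
Year 3: DB = ⌊$18,745 × 200%/6⌋ = $6,248; SL = ⌊$13,645/4⌋ = $3,411 → take DB $6,248. Book value $12,497.
Year 4: DB = ⌊$12,497 × 200%/6⌋ = $4,165; SL = ⌊$7,397/3⌋ = $2,465 → take DB $4,165. Book value $8,332.
Year 5: DB = ⌊$8,332 × 200%/6⌋ = $2,777; SL = ⌊$3,232/2⌋ = $1,616 → take DB $2,777. Book value $5,555.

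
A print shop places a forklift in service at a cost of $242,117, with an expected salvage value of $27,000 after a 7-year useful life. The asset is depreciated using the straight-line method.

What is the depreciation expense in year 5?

Depreciable base = $242,117 − $27,000 = $215,117.
Annual expense = $215,117 / 7 = $30,731.

$30,731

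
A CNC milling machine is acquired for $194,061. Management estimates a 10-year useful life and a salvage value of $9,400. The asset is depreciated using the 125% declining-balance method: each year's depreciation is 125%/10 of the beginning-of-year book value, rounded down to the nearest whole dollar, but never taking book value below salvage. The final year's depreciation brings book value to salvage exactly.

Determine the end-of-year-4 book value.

Depreciable base = $194,061 − $9,400 = $184,661.
Year 1: ⌊$194,061 × 125%/10⌋ = $24,257. Book value $169,804.
Year 2: ⌊$169,804 × 125%/10⌋ = $21,225. Book value $148,579.
Year 3: ⌊$148,579 × 125%/10⌋ = $18,572. Book value $130,007.
Year 4: ⌊$130,007 × 125%/10⌋ = $16,250. Book value $113,757.

$113,757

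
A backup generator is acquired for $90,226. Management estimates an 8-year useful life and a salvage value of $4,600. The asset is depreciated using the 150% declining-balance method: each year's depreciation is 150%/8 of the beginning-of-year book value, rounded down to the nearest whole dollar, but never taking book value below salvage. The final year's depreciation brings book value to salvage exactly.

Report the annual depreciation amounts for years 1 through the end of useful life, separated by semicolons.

Depreciable base = $90,226 − $4,600 = $85,626.
Year 1: ⌊$90,226 × 150%/8⌋ = $16,917. Book value $73,309.
Year 2: ⌊$73,309 × 150%/8⌋ = $13,745. Book value $59,564.
Year 3: ⌊$59,564 × 150%/8⌋ = $11,168. Book value $48,396.
Year 4: ⌊$48,396 × 150%/8⌋ = $9,074. Book value $39,322.
Year 5: ⌊$39,322 × 150%/8⌋ = $7,372. Book value $31,950.
Year 6: ⌊$31,950 × 150%/8⌋ = $5,990. Book value $25,960.
Year 7: ⌊$25,960 × 150%/8⌋ = $4,867. Book value $21,093.
Year 8 (final): $21,093 − $4,600 = $16,493. Book value $4,600.

$16,917; $13,745; $11,168; $9,074; $7,372; $5,990; $4,867; $16,493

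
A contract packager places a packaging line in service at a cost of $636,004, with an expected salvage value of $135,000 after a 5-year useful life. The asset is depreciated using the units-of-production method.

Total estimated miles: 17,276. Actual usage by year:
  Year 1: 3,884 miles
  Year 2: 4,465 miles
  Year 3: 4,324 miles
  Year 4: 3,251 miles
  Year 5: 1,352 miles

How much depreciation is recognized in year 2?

$129,485

Depreciable base = $636,004 − $135,000 = $501,004.
Rate = $501,004 / 17,276 miles = $29 per mile.
Year 1: 3,884 × $29 = $112,636. Book value $523,368.
Year 2: 4,465 × $29 = $129,485. Book value $393,883.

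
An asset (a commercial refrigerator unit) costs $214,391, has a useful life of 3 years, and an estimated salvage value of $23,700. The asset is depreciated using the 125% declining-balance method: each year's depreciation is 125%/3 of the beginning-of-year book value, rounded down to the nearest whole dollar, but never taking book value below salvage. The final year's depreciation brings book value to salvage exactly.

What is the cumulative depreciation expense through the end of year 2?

$141,438

Depreciable base = $214,391 − $23,700 = $190,691.
Year 1: ⌊$214,391 × 125%/3⌋ = $89,329. Book value $125,062.
Year 2: ⌊$125,062 × 125%/3⌋ = $52,109. Book value $72,953.
Accumulated through year 2 = $214,391 − $72,953 = $141,438.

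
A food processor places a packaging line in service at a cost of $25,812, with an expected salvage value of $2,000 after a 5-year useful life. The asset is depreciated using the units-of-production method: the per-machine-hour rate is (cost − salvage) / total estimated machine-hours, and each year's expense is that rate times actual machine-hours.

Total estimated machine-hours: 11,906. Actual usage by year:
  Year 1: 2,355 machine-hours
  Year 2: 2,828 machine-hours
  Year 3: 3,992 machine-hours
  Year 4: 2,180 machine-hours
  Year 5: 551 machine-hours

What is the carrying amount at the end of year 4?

Depreciable base = $25,812 − $2,000 = $23,812.
Rate = $23,812 / 11,906 machine-hours = $2 per machine-hour.
Year 1: 2,355 × $2 = $4,710. Book value $21,102.
Year 2: 2,828 × $2 = $5,656. Book value $15,446.
Year 3: 3,992 × $2 = $7,984. Book value $7,462.
Year 4: 2,180 × $2 = $4,360. Book value $3,102.

$3,102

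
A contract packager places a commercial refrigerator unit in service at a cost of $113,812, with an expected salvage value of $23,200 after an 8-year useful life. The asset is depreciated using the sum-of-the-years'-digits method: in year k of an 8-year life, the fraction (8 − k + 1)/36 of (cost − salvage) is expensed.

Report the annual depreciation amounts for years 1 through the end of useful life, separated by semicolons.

Depreciable base = $113,812 − $23,200 = $90,612.
Sum of the years' digits = 8+7+6+5+4+3+2+1 = 36.
Year 1: $90,612 × 8/36 = $20,136. Book value $93,676.
Year 2: $90,612 × 7/36 = $17,619. Book value $76,057.
Year 3: $90,612 × 6/36 = $15,102. Book value $60,955.
Year 4: $90,612 × 5/36 = $12,585. Book value $48,370.
Year 5: $90,612 × 4/36 = $10,068. Book value $38,302.
Year 6: $90,612 × 3/36 = $7,551. Book value $30,751.
Year 7: $90,612 × 2/36 = $5,034. Book value $25,717.
Year 8: $90,612 × 1/36 = $2,517. Book value $23,200.

$20,136; $17,619; $15,102; $12,585; $10,068; $7,551; $5,034; $2,517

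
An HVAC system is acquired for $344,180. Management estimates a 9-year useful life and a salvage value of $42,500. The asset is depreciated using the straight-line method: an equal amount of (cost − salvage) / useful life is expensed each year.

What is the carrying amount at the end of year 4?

Depreciable base = $344,180 − $42,500 = $301,680.
Annual expense = $301,680 / 9 = $33,520.
End of year 1: book value $310,660.
End of year 2: book value $277,140.
End of year 3: book value $243,620.
End of year 4: book value $210,100.

$210,100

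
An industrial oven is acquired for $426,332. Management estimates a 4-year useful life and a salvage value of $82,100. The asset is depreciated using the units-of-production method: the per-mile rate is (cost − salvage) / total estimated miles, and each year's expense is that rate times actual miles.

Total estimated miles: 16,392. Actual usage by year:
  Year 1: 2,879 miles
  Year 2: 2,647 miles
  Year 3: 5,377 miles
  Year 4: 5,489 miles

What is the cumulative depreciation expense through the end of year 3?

$228,963

Depreciable base = $426,332 − $82,100 = $344,232.
Rate = $344,232 / 16,392 miles = $21 per mile.
Year 1: 2,879 × $21 = $60,459. Book value $365,873.
Year 2: 2,647 × $21 = $55,587. Book value $310,286.
Year 3: 5,377 × $21 = $112,917. Book value $197,369.
Accumulated through year 3 = $426,332 − $197,369 = $228,963.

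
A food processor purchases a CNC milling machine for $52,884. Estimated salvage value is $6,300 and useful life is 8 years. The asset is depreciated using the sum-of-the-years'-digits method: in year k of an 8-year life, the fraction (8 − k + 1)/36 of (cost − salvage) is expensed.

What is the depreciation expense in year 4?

Depreciable base = $52,884 − $6,300 = $46,584.
Sum of the years' digits = 8+7+6+5+4+3+2+1 = 36.
Year 1: $46,584 × 8/36 = $10,352. Book value $42,532.
Year 2: $46,584 × 7/36 = $9,058. Book value $33,474.
Year 3: $46,584 × 6/36 = $7,764. Book value $25,710.
Year 4: $46,584 × 5/36 = $6,470. Book value $19,240.

$6,470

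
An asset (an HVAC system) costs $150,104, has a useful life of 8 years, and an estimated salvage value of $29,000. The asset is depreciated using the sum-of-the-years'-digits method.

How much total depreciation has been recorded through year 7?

$117,740

Depreciable base = $150,104 − $29,000 = $121,104.
Sum of the years' digits = 8+7+6+5+4+3+2+1 = 36.
Year 1: $121,104 × 8/36 = $26,912. Book value $123,192.
Year 2: $121,104 × 7/36 = $23,548. Book value $99,644.
Year 3: $121,104 × 6/36 = $20,184. Book value $79,460.
Year 4: $121,104 × 5/36 = $16,820. Book value $62,640.
Year 5: $121,104 × 4/36 = $13,456. Book value $49,184.
Year 6: $121,104 × 3/36 = $10,092. Book value $39,092.
Year 7: $121,104 × 2/36 = $6,728. Book value $32,364.
Accumulated through year 7 = $150,104 − $32,364 = $117,740.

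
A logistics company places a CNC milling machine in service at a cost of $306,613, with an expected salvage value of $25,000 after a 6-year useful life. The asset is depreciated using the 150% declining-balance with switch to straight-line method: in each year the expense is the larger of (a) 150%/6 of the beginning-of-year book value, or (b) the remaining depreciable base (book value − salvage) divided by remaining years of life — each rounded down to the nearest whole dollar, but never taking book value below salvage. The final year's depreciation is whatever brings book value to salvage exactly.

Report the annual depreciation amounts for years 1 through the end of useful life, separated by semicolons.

Depreciable base = $306,613 − $25,000 = $281,613.
Year 1: DB = ⌊$306,613 × 150%/6⌋ = $76,653; SL = ⌊$281,613/6⌋ = $46,935 → take DB $76,653. Book value $229,960.
Year 2: DB = ⌊$229,960 × 150%/6⌋ = $57,490; SL = ⌊$204,960/5⌋ = $40,992 → take DB $57,490. Book value $172,470.
Year 3: DB = ⌊$172,470 × 150%/6⌋ = $43,117; SL = ⌊$147,470/4⌋ = $36,867 → take DB $43,117. Book value $129,353.
Year 4: DB = ⌊$129,353 × 150%/6⌋ = $32,338; SL = ⌊$104,353/3⌋ = $34,784 → take SL $34,784. Book value $94,569.
Year 5: DB = ⌊$94,569 × 150%/6⌋ = $23,642; SL = ⌊$69,569/2⌋ = $34,784 → take SL $34,784. Book value $59,785.
Year 6 (final): $59,785 − $25,000 = $34,785. Book value $25,000.

$76,653; $57,490; $43,117; $34,784; $34,784; $34,785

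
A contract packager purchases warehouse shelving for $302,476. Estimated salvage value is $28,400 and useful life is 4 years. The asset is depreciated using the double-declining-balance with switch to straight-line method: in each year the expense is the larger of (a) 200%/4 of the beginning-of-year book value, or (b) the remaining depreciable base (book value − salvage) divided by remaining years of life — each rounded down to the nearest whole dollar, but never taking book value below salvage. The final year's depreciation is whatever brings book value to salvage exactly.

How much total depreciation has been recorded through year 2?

Depreciable base = $302,476 − $28,400 = $274,076.
Year 1: DB = ⌊$302,476 × 200%/4⌋ = $151,238; SL = ⌊$274,076/4⌋ = $68,519 → take DB $151,238. Book value $151,238.
Year 2: DB = ⌊$151,238 × 200%/4⌋ = $75,619; SL = ⌊$122,838/3⌋ = $40,946 → take DB $75,619. Book value $75,619.
Accumulated through year 2 = $302,476 − $75,619 = $226,857.

$226,857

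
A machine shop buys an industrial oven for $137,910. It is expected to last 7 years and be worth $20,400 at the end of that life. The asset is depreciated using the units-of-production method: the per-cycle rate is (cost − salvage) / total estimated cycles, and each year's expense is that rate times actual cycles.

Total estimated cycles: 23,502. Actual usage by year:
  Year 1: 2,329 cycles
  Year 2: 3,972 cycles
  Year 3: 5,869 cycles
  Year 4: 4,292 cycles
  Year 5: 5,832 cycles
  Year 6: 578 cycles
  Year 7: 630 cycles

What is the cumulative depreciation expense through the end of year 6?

$114,360

Depreciable base = $137,910 − $20,400 = $117,510.
Rate = $117,510 / 23,502 cycles = $5 per cycle.
Year 1: 2,329 × $5 = $11,645. Book value $126,265.
Year 2: 3,972 × $5 = $19,860. Book value $106,405.
Year 3: 5,869 × $5 = $29,345. Book value $77,060.
Year 4: 4,292 × $5 = $21,460. Book value $55,600.
Year 5: 5,832 × $5 = $29,160. Book value $26,440.
Year 6: 578 × $5 = $2,890. Book value $23,550.
Accumulated through year 6 = $137,910 − $23,550 = $114,360.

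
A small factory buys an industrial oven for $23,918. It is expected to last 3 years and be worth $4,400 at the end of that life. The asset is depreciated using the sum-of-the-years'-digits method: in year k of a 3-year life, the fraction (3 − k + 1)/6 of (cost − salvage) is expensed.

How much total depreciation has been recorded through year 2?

Depreciable base = $23,918 − $4,400 = $19,518.
Sum of the years' digits = 3+2+1 = 6.
Year 1: $19,518 × 3/6 = $9,759. Book value $14,159.
Year 2: $19,518 × 2/6 = $6,506. Book value $7,653.
Accumulated through year 2 = $23,918 − $7,653 = $16,265.

$16,265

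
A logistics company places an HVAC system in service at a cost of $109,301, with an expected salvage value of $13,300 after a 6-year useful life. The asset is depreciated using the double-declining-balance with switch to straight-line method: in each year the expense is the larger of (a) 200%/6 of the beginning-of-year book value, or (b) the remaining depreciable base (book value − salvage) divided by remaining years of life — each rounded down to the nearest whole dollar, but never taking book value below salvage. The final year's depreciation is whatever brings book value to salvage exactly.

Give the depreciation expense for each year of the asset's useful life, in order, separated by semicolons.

$36,433; $24,289; $16,193; $10,795; $7,197; $1,094

Depreciable base = $109,301 − $13,300 = $96,001.
Year 1: DB = ⌊$109,301 × 200%/6⌋ = $36,433; SL = ⌊$96,001/6⌋ = $16,000 → take DB $36,433. Book value $72,868.
Year 2: DB = ⌊$72,868 × 200%/6⌋ = $24,289; SL = ⌊$59,568/5⌋ = $11,913 → take DB $24,289. Book value $48,579.
Year 3: DB = ⌊$48,579 × 200%/6⌋ = $16,193; SL = ⌊$35,279/4⌋ = $8,819 → take DB $16,193. Book value $32,386.
Year 4: DB = ⌊$32,386 × 200%/6⌋ = $10,795; SL = ⌊$19,086/3⌋ = $6,362 → take DB $10,795. Book value $21,591.
Year 5: DB = ⌊$21,591 × 200%/6⌋ = $7,197; SL = ⌊$8,291/2⌋ = $4,145 → take DB $7,197. Book value $14,394.
Year 6 (final): $14,394 − $13,300 = $1,094. Book value $13,300.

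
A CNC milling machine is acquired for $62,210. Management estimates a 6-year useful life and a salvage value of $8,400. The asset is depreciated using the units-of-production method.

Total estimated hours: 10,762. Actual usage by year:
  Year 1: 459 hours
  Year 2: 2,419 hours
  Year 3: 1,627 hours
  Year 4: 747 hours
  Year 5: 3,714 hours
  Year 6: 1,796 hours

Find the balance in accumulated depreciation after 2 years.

$14,390

Depreciable base = $62,210 − $8,400 = $53,810.
Rate = $53,810 / 10,762 hours = $5 per hour.
Year 1: 459 × $5 = $2,295. Book value $59,915.
Year 2: 2,419 × $5 = $12,095. Book value $47,820.
Accumulated through year 2 = $62,210 − $47,820 = $14,390.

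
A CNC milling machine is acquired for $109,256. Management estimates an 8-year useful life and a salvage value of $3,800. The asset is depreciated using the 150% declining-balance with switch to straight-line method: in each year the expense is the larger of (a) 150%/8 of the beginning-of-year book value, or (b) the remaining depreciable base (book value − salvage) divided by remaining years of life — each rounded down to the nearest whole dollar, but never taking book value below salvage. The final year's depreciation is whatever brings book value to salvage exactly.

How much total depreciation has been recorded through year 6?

Depreciable base = $109,256 − $3,800 = $105,456.
Year 1: DB = ⌊$109,256 × 150%/8⌋ = $20,485; SL = ⌊$105,456/8⌋ = $13,182 → take DB $20,485. Book value $88,771.
Year 2: DB = ⌊$88,771 × 150%/8⌋ = $16,644; SL = ⌊$84,971/7⌋ = $12,138 → take DB $16,644. Book value $72,127.
Year 3: DB = ⌊$72,127 × 150%/8⌋ = $13,523; SL = ⌊$68,327/6⌋ = $11,387 → take DB $13,523. Book value $58,604.
Year 4: DB = ⌊$58,604 × 150%/8⌋ = $10,988; SL = ⌊$54,804/5⌋ = $10,960 → take DB $10,988. Book value $47,616.
Year 5: DB = ⌊$47,616 × 150%/8⌋ = $8,928; SL = ⌊$43,816/4⌋ = $10,954 → take SL $10,954. Book value $36,662.
Year 6: DB = ⌊$36,662 × 150%/8⌋ = $6,874; SL = ⌊$32,862/3⌋ = $10,954 → take SL $10,954. Book value $25,708.
Accumulated through year 6 = $109,256 − $25,708 = $83,548.

$83,548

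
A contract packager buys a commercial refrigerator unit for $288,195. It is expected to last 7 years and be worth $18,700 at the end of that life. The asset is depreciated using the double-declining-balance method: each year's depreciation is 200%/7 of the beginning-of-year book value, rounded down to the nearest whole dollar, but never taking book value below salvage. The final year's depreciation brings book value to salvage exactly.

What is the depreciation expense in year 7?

Depreciable base = $288,195 − $18,700 = $269,495.
Year 1: ⌊$288,195 × 200%/7⌋ = $82,341. Book value $205,854.
Year 2: ⌊$205,854 × 200%/7⌋ = $58,815. Book value $147,039.
Year 3: ⌊$147,039 × 200%/7⌋ = $42,011. Book value $105,028.
Year 4: ⌊$105,028 × 200%/7⌋ = $30,008. Book value $75,020.
Year 5: ⌊$75,020 × 200%/7⌋ = $21,434. Book value $53,586.
Year 6: ⌊$53,586 × 200%/7⌋ = $15,310. Book value $38,276.
Year 7 (final): $38,276 − $18,700 = $19,576. Book value $18,700.

$19,576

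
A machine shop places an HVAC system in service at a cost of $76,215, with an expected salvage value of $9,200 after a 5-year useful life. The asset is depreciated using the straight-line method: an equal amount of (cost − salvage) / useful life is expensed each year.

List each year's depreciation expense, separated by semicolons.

$13,403; $13,403; $13,403; $13,403; $13,403

Depreciable base = $76,215 − $9,200 = $67,015.
Annual expense = $67,015 / 5 = $13,403.
End of year 1: book value $62,812.
End of year 2: book value $49,409.
End of year 3: book value $36,006.
End of year 4: book value $22,603.
End of year 5: book value $9,200.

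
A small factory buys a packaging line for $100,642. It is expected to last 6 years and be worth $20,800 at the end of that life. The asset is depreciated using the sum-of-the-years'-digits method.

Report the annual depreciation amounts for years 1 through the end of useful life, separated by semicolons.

$22,812; $19,010; $15,208; $11,406; $7,604; $3,802

Depreciable base = $100,642 − $20,800 = $79,842.
Sum of the years' digits = 6+5+4+3+2+1 = 21.
Year 1: $79,842 × 6/21 = $22,812. Book value $77,830.
Year 2: $79,842 × 5/21 = $19,010. Book value $58,820.
Year 3: $79,842 × 4/21 = $15,208. Book value $43,612.
Year 4: $79,842 × 3/21 = $11,406. Book value $32,206.
Year 5: $79,842 × 2/21 = $7,604. Book value $24,602.
Year 6: $79,842 × 1/21 = $3,802. Book value $20,800.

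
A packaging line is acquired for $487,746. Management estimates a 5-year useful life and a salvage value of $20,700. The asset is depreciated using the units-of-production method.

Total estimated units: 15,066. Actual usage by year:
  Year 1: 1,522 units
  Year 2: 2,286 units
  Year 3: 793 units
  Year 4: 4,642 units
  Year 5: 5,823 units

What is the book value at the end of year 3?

Depreciable base = $487,746 − $20,700 = $467,046.
Rate = $467,046 / 15,066 units = $31 per unit.
Year 1: 1,522 × $31 = $47,182. Book value $440,564.
Year 2: 2,286 × $31 = $70,866. Book value $369,698.
Year 3: 793 × $31 = $24,583. Book value $345,115.

$345,115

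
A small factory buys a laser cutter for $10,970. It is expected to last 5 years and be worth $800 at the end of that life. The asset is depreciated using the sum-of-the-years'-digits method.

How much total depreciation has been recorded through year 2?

$6,102

Depreciable base = $10,970 − $800 = $10,170.
Sum of the years' digits = 5+4+3+2+1 = 15.
Year 1: $10,170 × 5/15 = $3,390. Book value $7,580.
Year 2: $10,170 × 4/15 = $2,712. Book value $4,868.
Accumulated through year 2 = $10,970 − $4,868 = $6,102.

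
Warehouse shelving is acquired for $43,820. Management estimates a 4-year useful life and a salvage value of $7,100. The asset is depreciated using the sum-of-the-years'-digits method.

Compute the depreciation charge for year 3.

Depreciable base = $43,820 − $7,100 = $36,720.
Sum of the years' digits = 4+3+2+1 = 10.
Year 1: $36,720 × 4/10 = $14,688. Book value $29,132.
Year 2: $36,720 × 3/10 = $11,016. Book value $18,116.
Year 3: $36,720 × 2/10 = $7,344. Book value $10,772.

$7,344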